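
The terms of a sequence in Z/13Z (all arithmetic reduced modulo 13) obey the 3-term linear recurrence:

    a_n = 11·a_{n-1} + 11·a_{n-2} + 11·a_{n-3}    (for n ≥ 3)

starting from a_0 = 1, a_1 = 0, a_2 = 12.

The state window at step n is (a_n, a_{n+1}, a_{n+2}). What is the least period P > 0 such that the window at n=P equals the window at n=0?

n=0: window = (1, 0, 12)
n=1: window = (0, 12, 0)
n=2: window = (12, 0, 2)
n=3: window = (0, 2, 11)
n=4: window = (2, 11, 0)
n=5: window = (11, 0, 0)
n=6: window = (0, 0, 4)
n=7: window = (0, 4, 5)
n=8: window = (4, 5, 8)
n=9: window = (5, 8, 5)
n=10: window = (8, 5, 3)
n=11: window = (5, 3, 7)
n=12: window = (3, 7, 9)
n=13: window = (7, 9, 1)
n=14: window = (9, 1, 5)
n=15: window = (1, 5, 9)
n=16: window = (5, 9, 9)
n=17: window = (9, 9, 6)
n=18: window = (9, 6, 4)
n=19: window = (6, 4, 1)
n=20: window = (4, 1, 4)
n=21: window = (1, 4, 8)
n=22: window = (4, 8, 0)
n=23: window = (8, 0, 2)
n=24: window = (0, 2, 6)
n=25: window = (2, 6, 10)
n=26: window = (6, 10, 3)
n=27: window = (10, 3, 1)
n=28: window = (3, 1, 11)
n=29: window = (1, 11, 9)
n=30: window = (11, 9, 10)
n=31: window = (9, 10, 5)
n=32: window = (10, 5, 4)
n=33: window = (5, 4, 1)
n=34: window = (4, 1, 6)
n=35: window = (1, 6, 4)
n=36: window = (6, 4, 4)
n=37: window = (4, 4, 11)
n=38: window = (4, 11, 1)
n=39: window = (11, 1, 7)
n=40: window = (1, 7, 1)
…
n=166: window = (6, 6, 1)
n=167: window = (6, 1, 0)
n=168: window = (1, 0, 12)
window at n=168 equals window at n=0 → period = 168

168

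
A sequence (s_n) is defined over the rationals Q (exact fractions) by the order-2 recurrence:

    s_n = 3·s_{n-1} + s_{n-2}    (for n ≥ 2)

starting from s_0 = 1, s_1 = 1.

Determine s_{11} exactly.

s_2 = 3·1 + 1·1 = 4
s_3 = 3·4 + 1·1 = 13
s_4 = 3·13 + 1·4 = 43
s_5 = 3·43 + 1·13 = 142
s_6 = 3·142 + 1·43 = 469
s_7 = 3·469 + 1·142 = 1549
s_8 = 3·1549 + 1·469 = 5116
s_9 = 3·5116 + 1·1549 = 16897
s_10 = 3·16897 + 1·5116 = 55807
s_11 = 3·55807 + 1·16897 = 184318

184318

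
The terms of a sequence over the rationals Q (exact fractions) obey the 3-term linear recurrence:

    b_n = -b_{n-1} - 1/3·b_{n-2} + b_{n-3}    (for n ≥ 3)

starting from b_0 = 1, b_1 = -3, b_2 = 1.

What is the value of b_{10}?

337/81

b_3 = -1·1 + -1/3·-3 + 1·1 = 1
b_4 = -1·1 + -1/3·1 + 1·-3 = -13/3
b_5 = -1·-13/3 + -1/3·1 + 1·1 = 5
b_6 = -1·5 + -1/3·-13/3 + 1·1 = -23/9
b_7 = -1·-23/9 + -1/3·5 + 1·-13/3 = -31/9
b_8 = -1·-31/9 + -1/3·-23/9 + 1·5 = 251/27
b_9 = -1·251/27 + -1/3·-31/9 + 1·-23/9 = -289/27
b_10 = -1·-289/27 + -1/3·251/27 + 1·-31/9 = 337/81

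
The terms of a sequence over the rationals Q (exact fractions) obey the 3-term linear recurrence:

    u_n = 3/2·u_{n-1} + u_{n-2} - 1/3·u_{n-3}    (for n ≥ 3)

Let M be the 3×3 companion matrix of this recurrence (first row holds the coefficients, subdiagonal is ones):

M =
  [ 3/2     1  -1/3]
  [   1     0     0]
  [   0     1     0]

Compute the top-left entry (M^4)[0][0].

(M^4)[0][0] is the top entry after applying M 4 times to the unit state (1, 0, 0). Equivalently it is h_{6} for the auxiliary sequence (h_n) obeying the same recurrence with h_2 = 1 and h_i = 0 for 0 ≤ i < 2:
h_3 = 3/2·1 + 1·0 + -1/3·0 = 3/2
h_4 = 3/2·3/2 + 1·1 + -1/3·0 = 13/4
h_5 = 3/2·13/4 + 1·3/2 + -1/3·1 = 145/24
h_6 = 3/2·145/24 + 1·13/4 + -1/3·3/2 = 189/16

189/16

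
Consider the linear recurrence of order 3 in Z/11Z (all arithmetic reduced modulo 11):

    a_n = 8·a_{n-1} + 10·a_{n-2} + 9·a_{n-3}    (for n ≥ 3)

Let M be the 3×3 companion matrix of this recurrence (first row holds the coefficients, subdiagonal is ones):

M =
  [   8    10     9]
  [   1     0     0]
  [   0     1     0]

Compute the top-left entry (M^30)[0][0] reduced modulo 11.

2

(M^30)[0][0] is the top entry after applying M 30 times to the unit state (1, 0, 0). Equivalently it is h_{32} for the auxiliary sequence (h_n) obeying the same recurrence with h_2 = 1 and h_i = 0 for 0 ≤ i < 2:
h_3 = 8·1 + 10·0 + 9·0 = 8
h_4 = 8·8 + 10·1 + 9·0 = 8
h_5 = 8·8 + 10·8 + 9·1 = 10
h_6 = 8·10 + 10·8 + 9·8 = 1
h_7 = 8·1 + 10·10 + 9·8 = 4
h_8 = 8·4 + 10·1 + 9·10 = 0
h_9 = 8·0 + 10·4 + 9·1 = 5
h_10 = 8·5 + 10·0 + 9·4 = 10
h_11 = 8·10 + 10·5 + 9·0 = 9
h_12 = 8·9 + 10·10 + 9·5 = 8
h_13 = 8·8 + 10·9 + 9·10 = 2
h_14 = 8·2 + 10·8 + 9·9 = 1
h_15 = 8·1 + 10·2 + 9·8 = 1
h_16 = 8·1 + 10·1 + 9·2 = 3
h_17 = 8·3 + 10·1 + 9·1 = 10
h_18 = 8·10 + 10·3 + 9·1 = 9
h_19 = 8·9 + 10·10 + 9·3 = 1
h_20 = 8·1 + 10·9 + 9·10 = 1
h_21 = 8·1 + 10·1 + 9·9 = 0
h_22 = 8·0 + 10·1 + 9·1 = 8
h_23 = 8·8 + 10·0 + 9·1 = 7
h_24 = 8·7 + 10·8 + 9·0 = 4
h_25 = 8·4 + 10·7 + 9·8 = 9
h_26 = 8·9 + 10·4 + 9·7 = 10
h_27 = 8·10 + 10·9 + 9·4 = 8
h_28 = 8·8 + 10·10 + 9·9 = 3
h_29 = 8·3 + 10·8 + 9·10 = 7
h_30 = 8·7 + 10·3 + 9·8 = 4
h_31 = 8·4 + 10·7 + 9·3 = 8
h_32 = 8·8 + 10·4 + 9·7 = 2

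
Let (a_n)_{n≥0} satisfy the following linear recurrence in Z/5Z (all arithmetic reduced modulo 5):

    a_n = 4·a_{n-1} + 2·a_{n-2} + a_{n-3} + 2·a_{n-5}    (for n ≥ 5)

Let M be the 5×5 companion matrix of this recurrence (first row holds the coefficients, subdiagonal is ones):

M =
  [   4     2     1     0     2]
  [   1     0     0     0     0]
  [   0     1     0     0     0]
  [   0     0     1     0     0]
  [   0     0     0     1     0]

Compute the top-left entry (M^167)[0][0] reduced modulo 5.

(M^167)[0][0] is the top entry after applying M 167 times to the unit state (1, 0, 0, 0, 0). Equivalently it is h_{171} for the auxiliary sequence (h_n) obeying the same recurrence with h_4 = 1 and h_i = 0 for 0 ≤ i < 4:
h_5 = 4·1 + 2·0 + 1·0 + 0·0 + 2·0 = 4
h_6 = 4·4 + 2·1 + 1·0 + 0·0 + 2·0 = 3
h_7 = 4·3 + 2·4 + 1·1 + 0·0 + 2·0 = 1
h_8 = 4·1 + 2·3 + 1·4 + 0·1 + 2·0 = 4
h_9 = 4·4 + 2·1 + 1·3 + 0·4 + 2·1 = 3
h_10 = 4·3 + 2·4 + 1·1 + 0·3 + 2·4 = 4
Continuing the recurrence:
  h_11 = 2;  h_12 = 1;  h_13 = 0;  h_14 = 0;  h_15 = 4;  h_16 = 0
  h_17 = 0;  h_18 = 4;  h_19 = 1;  h_20 = 0;  h_21 = 1;  h_22 = 0
  h_23 = 0;  h_24 = 3;  h_25 = 2;  h_26 = 1;  h_27 = 1;  h_28 = 3
  h_29 = 1;  h_30 = 0;  h_31 = 2;  h_32 = 1;  h_33 = 4;  h_34 = 2
  h_35 = 2;  h_36 = 0;  h_37 = 3;  h_38 = 2;  h_39 = 3;  h_40 = 3
  h_41 = 0;  h_42 = 0;  h_43 = 2;  h_44 = 4;  h_45 = 1;  h_46 = 4
  h_47 = 2;  h_48 = 1;  h_49 = 0;  h_50 = 1;  h_51 = 3;  h_52 = 3
  h_53 = 1;  h_54 = 3;  h_55 = 4;  h_56 = 4;  h_57 = 3;  h_58 = 1
  h_59 = 0;  h_60 = 3;  h_61 = 1;  h_62 = 1;  h_63 = 1;  h_64 = 2
  h_65 = 2;  h_66 = 0;  h_67 = 3;  h_68 = 1;  h_69 = 4;  h_70 = 0
  h_71 = 4;  h_72 = 1;  h_73 = 4;  h_74 = 0;  h_75 = 4;  h_76 = 3
  h_77 = 2;  h_78 = 1;  h_79 = 1;  h_80 = 1;  h_81 = 3;  h_82 = 4
  h_83 = 0;  h_84 = 3;  h_85 = 3;  h_86 = 4;  h_87 = 3;  h_88 = 3
  h_89 = 3;  h_90 = 2;  h_91 = 0;  h_92 = 3;  h_93 = 0;  h_94 = 2
  h_95 = 0;  h_96 = 4;  h_97 = 4;  h_98 = 4;  h_99 = 2;  h_100 = 0
  h_101 = 1;  h_102 = 4;  h_103 = 1;  h_104 = 2;  h_105 = 4;  h_106 = 3
  h_107 = 0;  h_108 = 2;  h_109 = 0;  h_110 = 2;  h_111 = 1;  h_112 = 3
  h_113 = 0;  h_114 = 2;  h_115 = 0;  h_116 = 1;  h_117 = 2;  h_118 = 0
  h_119 = 4;  h_120 = 3;  h_121 = 2;  h_122 = 2;  h_123 = 0;  h_124 = 4
  h_125 = 4;  h_126 = 3;  h_127 = 3;  h_128 = 2;  h_129 = 0;  h_130 = 0
  h_131 = 3;  h_132 = 3;  h_133 = 2;  h_134 = 2;  h_135 = 0;  h_136 = 2
  h_137 = 1;  h_138 = 2;  h_139 = 1;  h_140 = 4;  h_141 = 4;  h_142 = 2
  h_143 = 4;  h_144 = 1;  h_145 = 2;  h_146 = 2;  h_147 = 2;  h_148 = 2
  h_149 = 1;  h_150 = 4;  h_151 = 4;  h_152 = 4;  h_153 = 2;  h_154 = 2
  h_155 = 4;  h_156 = 0;  h_157 = 3;  h_158 = 0;  h_159 = 0;  h_160 = 1
  h_161 = 4;  h_162 = 4;  h_163 = 0;  h_164 = 2;  h_165 = 4;  h_166 = 3
  h_167 = 0;  h_168 = 0;  h_169 = 2
h_170 = 4·2 + 2·0 + 1·0 + 0·3 + 2·4 = 1
h_171 = 4·1 + 2·2 + 1·0 + 0·0 + 2·3 = 4

4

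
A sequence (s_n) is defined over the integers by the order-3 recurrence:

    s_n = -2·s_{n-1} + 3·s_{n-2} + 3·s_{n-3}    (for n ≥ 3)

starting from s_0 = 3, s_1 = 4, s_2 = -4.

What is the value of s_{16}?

s_3 = -2·-4 + 3·4 + 3·3 = 29
s_4 = -2·29 + 3·-4 + 3·4 = -58
s_5 = -2·-58 + 3·29 + 3·-4 = 191
s_6 = -2·191 + 3·-58 + 3·29 = -469
s_7 = -2·-469 + 3·191 + 3·-58 = 1337
s_8 = -2·1337 + 3·-469 + 3·191 = -3508
s_9 = -2·-3508 + 3·1337 + 3·-469 = 9620
s_10 = -2·9620 + 3·-3508 + 3·1337 = -25753
s_11 = -2·-25753 + 3·9620 + 3·-3508 = 69842
s_12 = -2·69842 + 3·-25753 + 3·9620 = -188083
s_13 = -2·-188083 + 3·69842 + 3·-25753 = 508433
s_14 = -2·508433 + 3·-188083 + 3·69842 = -1371589
s_15 = -2·-1371589 + 3·508433 + 3·-188083 = 3704228
s_16 = -2·3704228 + 3·-1371589 + 3·508433 = -9997924

-9997924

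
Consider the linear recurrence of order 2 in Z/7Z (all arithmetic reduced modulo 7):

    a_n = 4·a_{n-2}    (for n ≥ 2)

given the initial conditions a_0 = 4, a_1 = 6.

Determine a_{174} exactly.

a_2 = 0·6 + 4·4 = 2
a_3 = 0·2 + 4·6 = 3
a_4 = 0·3 + 4·2 = 1
a_5 = 0·1 + 4·3 = 5
a_6 = 0·5 + 4·1 = 4
a_7 = 0·4 + 4·5 = 6
(a_6, a_7) = (4, 6) = (a_0, a_1), so the sequence has period 6.
174 ≡ 0 (mod 6), hence a_174 = a_0 = 4.

4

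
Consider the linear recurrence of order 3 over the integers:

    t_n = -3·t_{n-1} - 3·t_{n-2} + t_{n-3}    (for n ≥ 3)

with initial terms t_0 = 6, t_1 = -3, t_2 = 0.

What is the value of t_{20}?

t_3 = -3·0 + -3·-3 + 1·6 = 15
t_4 = -3·15 + -3·0 + 1·-3 = -48
t_5 = -3·-48 + -3·15 + 1·0 = 99
t_6 = -3·99 + -3·-48 + 1·15 = -138
t_7 = -3·-138 + -3·99 + 1·-48 = 69
t_8 = -3·69 + -3·-138 + 1·99 = 306
t_9 = -3·306 + -3·69 + 1·-138 = -1263
t_10 = -3·-1263 + -3·306 + 1·69 = 2940
t_11 = -3·2940 + -3·-1263 + 1·306 = -4725
t_12 = -3·-4725 + -3·2940 + 1·-1263 = 4092
t_13 = -3·4092 + -3·-4725 + 1·2940 = 4839
t_14 = -3·4839 + -3·4092 + 1·-4725 = -31518
t_15 = -3·-31518 + -3·4839 + 1·4092 = 84129
t_16 = -3·84129 + -3·-31518 + 1·4839 = -152994
t_17 = -3·-152994 + -3·84129 + 1·-31518 = 175077
t_18 = -3·175077 + -3·-152994 + 1·84129 = 17880
t_19 = -3·17880 + -3·175077 + 1·-152994 = -731865
t_20 = -3·-731865 + -3·17880 + 1·175077 = 2317032

2317032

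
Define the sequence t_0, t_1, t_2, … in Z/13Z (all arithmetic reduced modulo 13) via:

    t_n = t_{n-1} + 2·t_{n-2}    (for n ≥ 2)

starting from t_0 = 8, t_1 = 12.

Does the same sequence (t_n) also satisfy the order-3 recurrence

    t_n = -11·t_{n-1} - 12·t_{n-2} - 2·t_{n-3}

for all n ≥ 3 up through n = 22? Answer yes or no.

yes

Terms t_0..t_22: 8, 12, 2, 0, 4, 4, 12, 7, 5, 6, 3, 2, 8, 12, 2, 0, 4, 4, 12, 7, 5, 6, 3
n=3: candidate gives 0, actual t_3 = 0 ✓
n=4: candidate gives 4, actual t_4 = 4 ✓
n=5: candidate gives 4, actual t_5 = 4 ✓
n=6: candidate gives 12, actual t_6 = 12 ✓
n=7: candidate gives 7, actual t_7 = 7 ✓
n=8: candidate gives 5, actual t_8 = 5 ✓
n=9: candidate gives 6, actual t_9 = 6 ✓
n=10: candidate gives 3, actual t_10 = 3 ✓
n=11: candidate gives 2, actual t_11 = 2 ✓
n=12: candidate gives 8, actual t_12 = 8 ✓
n=13: candidate gives 12, actual t_13 = 12 ✓
n=14: candidate gives 2, actual t_14 = 2 ✓
n=15: candidate gives 0, actual t_15 = 0 ✓
n=16: candidate gives 4, actual t_16 = 4 ✓
n=17: candidate gives 4, actual t_17 = 4 ✓
n=18: candidate gives 12, actual t_18 = 12 ✓
n=19: candidate gives 7, actual t_19 = 7 ✓
n=20: candidate gives 5, actual t_20 = 5 ✓
n=21: candidate gives 6, actual t_21 = 6 ✓
n=22: candidate gives 3, actual t_22 = 3 ✓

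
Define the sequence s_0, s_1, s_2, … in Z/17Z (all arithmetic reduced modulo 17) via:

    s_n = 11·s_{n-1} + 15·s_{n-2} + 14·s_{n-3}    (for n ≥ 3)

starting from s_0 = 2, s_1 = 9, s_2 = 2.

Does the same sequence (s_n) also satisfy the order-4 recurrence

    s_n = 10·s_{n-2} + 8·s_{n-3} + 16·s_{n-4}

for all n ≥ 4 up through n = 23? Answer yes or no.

Terms s_0..s_23: 2, 9, 2, 15, 15, 10, 1, 14, 3, 2, 8, 7, 4, 6, 3, 9, 7, 16, 16, 4, 15, 7, 1, 3
n=4: candidate gives 5, actual s_4 = 15 ✗

no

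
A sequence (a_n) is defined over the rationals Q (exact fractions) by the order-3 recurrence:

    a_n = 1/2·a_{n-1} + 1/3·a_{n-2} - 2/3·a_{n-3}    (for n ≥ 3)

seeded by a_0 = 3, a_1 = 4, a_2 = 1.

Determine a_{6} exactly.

a_3 = 1/2·1 + 1/3·4 + -2/3·3 = -1/6
a_4 = 1/2·-1/6 + 1/3·1 + -2/3·4 = -29/12
a_5 = 1/2·-29/12 + 1/3·-1/6 + -2/3·1 = -139/72
a_6 = 1/2·-139/72 + 1/3·-29/12 + -2/3·-1/6 = -239/144

-239/144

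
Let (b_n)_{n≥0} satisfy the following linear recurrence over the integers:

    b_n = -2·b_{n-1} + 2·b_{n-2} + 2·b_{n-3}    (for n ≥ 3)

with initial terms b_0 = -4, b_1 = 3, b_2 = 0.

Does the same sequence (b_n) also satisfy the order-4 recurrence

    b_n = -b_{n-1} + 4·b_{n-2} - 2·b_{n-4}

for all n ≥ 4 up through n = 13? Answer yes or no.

yes

Terms b_0..b_13: -4, 3, 0, -2, 10, -24, 64, -156, 392, -968, 2408, -5968, 14816, -36752
n=4: candidate gives 10, actual b_4 = 10 ✓
n=5: candidate gives -24, actual b_5 = -24 ✓
n=6: candidate gives 64, actual b_6 = 64 ✓
n=7: candidate gives -156, actual b_7 = -156 ✓
n=8: candidate gives 392, actual b_8 = 392 ✓
n=9: candidate gives -968, actual b_9 = -968 ✓
n=10: candidate gives 2408, actual b_10 = 2408 ✓
n=11: candidate gives -5968, actual b_11 = -5968 ✓
n=12: candidate gives 14816, actual b_12 = 14816 ✓
n=13: candidate gives -36752, actual b_13 = -36752 ✓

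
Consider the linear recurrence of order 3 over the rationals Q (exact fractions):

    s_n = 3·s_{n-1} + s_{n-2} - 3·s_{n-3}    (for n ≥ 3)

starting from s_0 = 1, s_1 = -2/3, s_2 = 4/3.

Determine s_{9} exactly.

2458/3

s_3 = 3·4/3 + 1·-2/3 + -3·1 = 1/3
s_4 = 3·1/3 + 1·4/3 + -3·-2/3 = 13/3
s_5 = 3·13/3 + 1·1/3 + -3·4/3 = 28/3
s_6 = 3·28/3 + 1·13/3 + -3·1/3 = 94/3
s_7 = 3·94/3 + 1·28/3 + -3·13/3 = 271/3
s_8 = 3·271/3 + 1·94/3 + -3·28/3 = 823/3
s_9 = 3·823/3 + 1·271/3 + -3·94/3 = 2458/3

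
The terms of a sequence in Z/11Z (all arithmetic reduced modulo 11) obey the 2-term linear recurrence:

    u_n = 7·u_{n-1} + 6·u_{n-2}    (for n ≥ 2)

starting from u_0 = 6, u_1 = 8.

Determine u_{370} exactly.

2

u_2 = 7·8 + 6·6 = 4
u_3 = 7·4 + 6·8 = 10
u_4 = 7·10 + 6·4 = 6
u_5 = 7·6 + 6·10 = 3
u_6 = 7·3 + 6·6 = 2
u_7 = 7·2 + 6·3 = 10
u_8 = 7·10 + 6·2 = 5
u_9 = 7·5 + 6·10 = 7
u_10 = 7·7 + 6·5 = 2
u_11 = 7·2 + 6·7 = 1
u_12 = 7·1 + 6·2 = 8
u_13 = 7·8 + 6·1 = 7
u_14 = 7·7 + 6·8 = 9
u_15 = 7·9 + 6·7 = 6
u_16 = 7·6 + 6·9 = 8
(u_15, u_16) = (6, 8) = (u_0, u_1), so the sequence has period 15.
370 ≡ 10 (mod 15), hence u_370 = u_10 = 2.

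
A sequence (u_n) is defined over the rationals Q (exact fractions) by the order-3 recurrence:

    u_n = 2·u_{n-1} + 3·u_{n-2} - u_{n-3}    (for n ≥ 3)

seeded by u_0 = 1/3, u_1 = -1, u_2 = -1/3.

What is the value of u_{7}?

u_3 = 2·-1/3 + 3·-1 + -1·1/3 = -4
u_4 = 2·-4 + 3·-1/3 + -1·-1 = -8
u_5 = 2·-8 + 3·-4 + -1·-1/3 = -83/3
u_6 = 2·-83/3 + 3·-8 + -1·-4 = -226/3
u_7 = 2·-226/3 + 3·-83/3 + -1·-8 = -677/3

-677/3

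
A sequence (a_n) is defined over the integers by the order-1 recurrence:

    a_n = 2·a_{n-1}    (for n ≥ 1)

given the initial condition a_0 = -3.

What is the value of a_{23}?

a_1 = 2·-3 = -6
a_2 = 2·-6 = -12
a_3 = 2·-12 = -24
a_4 = 2·-24 = -48
a_5 = 2·-48 = -96
a_6 = 2·-96 = -192
a_7 = 2·-192 = -384
a_8 = 2·-384 = -768
a_9 = 2·-768 = -1536
a_10 = 2·-1536 = -3072
a_11 = 2·-3072 = -6144
a_12 = 2·-6144 = -12288
a_13 = 2·-12288 = -24576
a_14 = 2·-24576 = -49152
a_15 = 2·-49152 = -98304
a_16 = 2·-98304 = -196608
a_17 = 2·-196608 = -393216
a_18 = 2·-393216 = -786432
a_19 = 2·-786432 = -1572864
a_20 = 2·-1572864 = -3145728
a_21 = 2·-3145728 = -6291456
a_22 = 2·-6291456 = -12582912
a_23 = 2·-12582912 = -25165824

-25165824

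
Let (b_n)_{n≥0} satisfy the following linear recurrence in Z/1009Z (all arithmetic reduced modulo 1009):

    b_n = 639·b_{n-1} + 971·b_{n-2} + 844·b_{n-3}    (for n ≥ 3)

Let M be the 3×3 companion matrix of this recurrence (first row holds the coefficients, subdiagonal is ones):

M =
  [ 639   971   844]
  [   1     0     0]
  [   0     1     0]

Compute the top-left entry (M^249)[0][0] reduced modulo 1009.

552

(M^249)[0][0] is the top entry after applying M 249 times to the unit state (1, 0, 0). Equivalently it is h_{251} for the auxiliary sequence (h_n) obeying the same recurrence with h_2 = 1 and h_i = 0 for 0 ≤ i < 2:
h_3 = 639·1 + 971·0 + 844·0 = 639
h_4 = 639·639 + 971·1 + 844·0 = 647
h_5 = 639·647 + 971·639 + 844·1 = 521
h_6 = 639·521 + 971·647 + 844·639 = 89
h_7 = 639·89 + 971·521 + 844·647 = 948
h_8 = 639·948 + 971·89 + 844·521 = 826
Continuing the recurrence:
  h_9 = 857;  h_10 = 611;  h_11 = 602;  h_12 = 93;  h_13 = 312;  h_14 = 649
  h_15 = 54;  h_16 = 742;  h_17 = 752;  h_18 = 471;  h_19 = 631;  h_20 = 909
  h_21 = 892;  h_22 = 488;  h_23 = 817;  h_24 = 162;  h_25 = 24;  h_26 = 500
  h_27 = 257;  h_28 = 3;  h_29 = 461;  h_30 = 819;  h_31 = 828;  h_32 = 143
  h_33 = 453;  h_34 = 99;  h_35 = 254;  h_36 = 52;  h_37 = 178;  h_38 = 235
  h_39 = 624;  h_40 = 223;  h_41 = 299;  h_42 = 925;  h_43 = 76;  h_44 = 403
  h_45 = 95;  h_46 = 563;  h_47 = 69;  h_48 = 968;  h_49 = 373;  h_50 = 486
  h_51 = 445;  h_52 = 524;  h_53 = 621;  h_54 = 782;  h_55 = 166;  h_56 = 127
  h_57 = 301;  h_58 = 701;  h_59 = 847;  h_60 = 790;  h_61 = 782;  h_62 = 989
  h_63 = 702;  h_64 = 455;  h_65 = 993;  h_66 = 943;  h_67 = 403;  h_68 = 325
  h_69 = 442;  h_70 = 784;  h_71 = 721;  h_72 = 811;  h_73 = 249;  h_74 = 247
  h_75 = 430;  h_76 = 301;  h_77 = 38;  h_78 = 416;  h_79 = 807;  h_80 = 194
  h_81 = 444;  h_82 = 920;  h_83 = 192;  h_84 = 342;  h_85 = 920;  h_86 = 362
  h_87 = 686;  h_88 = 368;  h_89 = 22;  h_90 = 901;  h_91 = 602;  h_92 = 723
  h_93 = 873;  h_94 = 200;  h_95 = 556;  h_96 = 830;  h_97 = 1003;  h_98 = 20
  h_99 = 165;  h_100 = 729;  h_101 = 193;  h_102 = 797;  h_103 = 262;  h_104 = 351
  h_105 = 90;  h_106 = 942;  h_107 = 788;  h_108 = 854;  h_109 = 119;  h_110 = 343
  h_111 = 88;  h_112 = 356;  h_113 = 51;  h_114 = 505;  h_115 = 686;  h_116 = 86
  h_117 = 47;  h_118 = 349;  h_119 = 190;  h_120 = 502;  h_121 = 696;  h_122 = 808
  h_123 = 407;  h_124 = 512;  h_125 = 798;  h_126 = 540;  h_127 = 204;  h_128 = 364
  h_129 = 538;  h_130 = 653;  h_131 = 766;  h_132 = 542;  h_133 = 622;  h_134 = 240
  h_135 = 943;  h_136 = 453;  h_137 = 125;  h_138 = 903;  h_139 = 85;  h_140 = 385
  h_141 = 962;  h_142 = 843;  h_143 = 690;  h_144 = 923;  h_145 = 702;  h_146 = 990
  h_147 = 598;  h_148 = 638;  h_149 = 637;  h_150 = 600;  h_151 = 665;  h_152 = 384
  h_153 = 26;  h_154 = 260;  h_155 = 892;  h_156 = 868;  h_157 = 599;  h_158 = 797
  h_159 = 241;  h_160 = 662;  h_161 = 844;  h_162 = 165;  h_163 = 457;  h_164 = 188
  h_165 = 875;  h_166 = 328;  h_167 = 26;  h_168 = 26;  h_169 = 857;  h_170 = 512
  h_171 = 729;  h_172 = 252;  h_173 = 414;  h_174 = 488;  h_175 = 252;  h_176 = 517
  h_177 = 125;  h_178 = 487;  h_179 = 167;  h_180 = 988;  h_181 = 780;  h_182 = 460
  h_183 = 380;  h_184 = 785;  h_185 = 612;  h_186 = 883;  h_187 = 793;  h_188 = 881
  h_189 = 683;  h_190 = 693;  h_191 = 87;  h_192 = 311;  h_193 = 358;  h_194 = 789
  h_195 = 337;  h_196 = 166;  h_197 = 416;  h_198 = 93;  h_199 = 85;  h_200 = 303
  h_201 = 485;  h_202 = 847;  h_203 = 596;  h_204 = 239;  h_205 = 408;  h_206 = 931
  h_207 = 155;  h_208 = 383;  h_209 = 476;  h_210 = 686;  h_211 = 894;  h_212 = 500
  h_213 = 808;  h_214 = 688;  h_215 = 521;  h_216 = 916;  h_217 = 983;  h_218 = 846
  h_219 = 968;  h_220 = 429;  h_221 = 893;  h_222 = 86;  h_223 = 685;  h_224 = 546
  h_225 = 929;  h_226 = 763;  h_227 = 943;  h_228 = 554;  h_229 = 567;  h_230 = 10
  h_231 = 388;  h_232 = 629;  h_233 = 99;  h_234 = 564;  h_235 = 599;  h_236 = 925
  h_237 = 14;  h_238 = 77;  h_239 = 982;  h_240 = 718;  h_241 = 136;  h_242 = 508
  h_243 = 183;  h_244 = 527;  h_245 = 792;  h_246 = 808;  h_247 = 706;  h_248 = 167
  h_249 = 42
h_250 = 639·42 + 971·167 + 844·706 = 866
h_251 = 639·866 + 971·42 + 844·167 = 552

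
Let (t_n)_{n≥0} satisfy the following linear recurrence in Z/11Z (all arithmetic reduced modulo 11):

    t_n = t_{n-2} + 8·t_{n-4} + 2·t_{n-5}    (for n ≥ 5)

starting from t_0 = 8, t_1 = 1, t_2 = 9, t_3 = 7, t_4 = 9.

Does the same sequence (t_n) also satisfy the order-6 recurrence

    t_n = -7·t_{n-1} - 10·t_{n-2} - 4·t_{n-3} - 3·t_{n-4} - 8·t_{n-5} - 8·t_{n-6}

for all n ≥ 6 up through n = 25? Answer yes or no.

yes

Terms t_0..t_25: 8, 1, 9, 7, 9, 9, 6, 6, 4, 8, 4, 2, 4, 8, 8, 10, 0, 5, 3, 2, 1, 9, 2, 9, 3, 6
n=6: candidate gives 6, actual t_6 = 6 ✓
n=7: candidate gives 6, actual t_7 = 6 ✓
n=8: candidate gives 4, actual t_8 = 4 ✓
n=9: candidate gives 8, actual t_9 = 8 ✓
n=10: candidate gives 4, actual t_10 = 4 ✓
n=11: candidate gives 2, actual t_11 = 2 ✓
n=12: candidate gives 4, actual t_12 = 4 ✓
n=13: candidate gives 8, actual t_13 = 8 ✓
n=14: candidate gives 8, actual t_14 = 8 ✓
n=15: candidate gives 10, actual t_15 = 10 ✓
n=16: candidate gives 0, actual t_16 = 0 ✓
n=17: candidate gives 5, actual t_17 = 5 ✓
n=18: candidate gives 3, actual t_18 = 3 ✓
n=19: candidate gives 2, actual t_19 = 2 ✓
n=20: candidate gives 1, actual t_20 = 1 ✓
n=21: candidate gives 9, actual t_21 = 9 ✓
n=22: candidate gives 2, actual t_22 = 2 ✓
n=23: candidate gives 9, actual t_23 = 9 ✓
n=24: candidate gives 3, actual t_24 = 3 ✓
n=25: candidate gives 6, actual t_25 = 6 ✓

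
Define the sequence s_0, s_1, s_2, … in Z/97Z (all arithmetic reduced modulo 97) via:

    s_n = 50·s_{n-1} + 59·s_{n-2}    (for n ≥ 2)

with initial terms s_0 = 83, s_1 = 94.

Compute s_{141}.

s_2 = 50·94 + 59·83 = 91
s_3 = 50·91 + 59·94 = 8
s_4 = 50·8 + 59·91 = 46
s_5 = 50·46 + 59·8 = 56
s_6 = 50·56 + 59·46 = 82
s_7 = 50·82 + 59·56 = 32
s_8 = 50·32 + 59·82 = 36
s_9 = 50·36 + 59·32 = 2
s_10 = 50·2 + 59·36 = 90
s_11 = 50·90 + 59·2 = 59
s_12 = 50·59 + 59·90 = 15
s_13 = 50·15 + 59·59 = 60
s_14 = 50·60 + 59·15 = 5
s_15 = 50·5 + 59·60 = 7
s_16 = 50·7 + 59·5 = 63
s_17 = 50·63 + 59·7 = 71
s_18 = 50·71 + 59·63 = 89
s_19 = 50·89 + 59·71 = 6
s_20 = 50·6 + 59·89 = 22
s_21 = 50·22 + 59·6 = 96
s_22 = 50·96 + 59·22 = 84
s_23 = 50·84 + 59·96 = 67
s_24 = 50·67 + 59·84 = 61
s_25 = 50·61 + 59·67 = 19
s_26 = 50·19 + 59·61 = 87
s_27 = 50·87 + 59·19 = 39
s_28 = 50·39 + 59·87 = 2
s_29 = 50·2 + 59·39 = 73
s_30 = 50·73 + 59·2 = 82
s_31 = 50·82 + 59·73 = 65
s_32 = 50·65 + 59·82 = 37
s_33 = 50·37 + 59·65 = 59
s_34 = 50·59 + 59·37 = 89
s_35 = 50·89 + 59·59 = 74
s_36 = 50·74 + 59·89 = 27
s_37 = 50·27 + 59·74 = 90
s_38 = 50·90 + 59·27 = 79
s_39 = 50·79 + 59·90 = 45
s_40 = 50·45 + 59·79 = 24
s_41 = 50·24 + 59·45 = 72
s_42 = 50·72 + 59·24 = 69
s_43 = 50·69 + 59·72 = 35
s_44 = 50·35 + 59·69 = 1
s_45 = 50·1 + 59·35 = 78
s_46 = 50·78 + 59·1 = 79
s_47 = 50·79 + 59·78 = 16
s_48 = 50·16 + 59·79 = 29
s_49 = 50·29 + 59·16 = 66
s_50 = 50·66 + 59·29 = 64
s_51 = 50·64 + 59·66 = 13
s_52 = 50·13 + 59·64 = 61
s_53 = 50·61 + 59·13 = 34
s_54 = 50·34 + 59·61 = 61
s_55 = 50·61 + 59·34 = 12
s_56 = 50·12 + 59·61 = 28
s_57 = 50·28 + 59·12 = 71
s_58 = 50·71 + 59·28 = 61
s_59 = 50·61 + 59·71 = 61
s_60 = 50·61 + 59·61 = 53
s_61 = 50·53 + 59·61 = 41
s_62 = 50·41 + 59·53 = 36
s_63 = 50·36 + 59·41 = 48
s_64 = 50·48 + 59·36 = 62
s_65 = 50·62 + 59·48 = 15
s_66 = 50·15 + 59·62 = 43
s_67 = 50·43 + 59·15 = 28
s_68 = 50·28 + 59·43 = 57
s_69 = 50·57 + 59·28 = 40
s_70 = 50·40 + 59·57 = 28
s_71 = 50·28 + 59·40 = 74
s_72 = 50·74 + 59·28 = 17
s_73 = 50·17 + 59·74 = 75
s_74 = 50·75 + 59·17 = 0
s_75 = 50·0 + 59·75 = 60
s_76 = 50·60 + 59·0 = 90
s_77 = 50·90 + 59·60 = 86
s_78 = 50·86 + 59·90 = 7
s_79 = 50·7 + 59·86 = 89
s_80 = 50·89 + 59·7 = 13
s_81 = 50·13 + 59·89 = 81
s_82 = 50·81 + 59·13 = 64
s_83 = 50·64 + 59·81 = 25
s_84 = 50·25 + 59·64 = 79
s_85 = 50·79 + 59·25 = 90
s_86 = 50·90 + 59·79 = 43
s_87 = 50·43 + 59·90 = 88
s_88 = 50·88 + 59·43 = 50
s_89 = 50·50 + 59·88 = 29
s_90 = 50·29 + 59·50 = 35
s_91 = 50·35 + 59·29 = 66
s_92 = 50·66 + 59·35 = 30
s_93 = 50·30 + 59·66 = 59
s_94 = 50·59 + 59·30 = 64
s_95 = 50·64 + 59·59 = 85
s_96 = 50·85 + 59·64 = 72
s_97 = 50·72 + 59·85 = 79
s_98 = 50·79 + 59·72 = 50
s_99 = 50·50 + 59·79 = 80
s_100 = 50·80 + 59·50 = 63
s_101 = 50·63 + 59·80 = 13
s_102 = 50·13 + 59·63 = 2
s_103 = 50·2 + 59·13 = 91
s_104 = 50·91 + 59·2 = 12
s_105 = 50·12 + 59·91 = 52
s_106 = 50·52 + 59·12 = 10
s_107 = 50·10 + 59·52 = 76
s_108 = 50·76 + 59·10 = 25
s_109 = 50·25 + 59·76 = 11
s_110 = 50·11 + 59·25 = 85
s_111 = 50·85 + 59·11 = 49
s_112 = 50·49 + 59·85 = 93
s_113 = 50·93 + 59·49 = 72
s_114 = 50·72 + 59·93 = 66
s_115 = 50·66 + 59·72 = 79
s_116 = 50·79 + 59·66 = 84
s_117 = 50·84 + 59·79 = 34
s_118 = 50·34 + 59·84 = 60
s_119 = 50·60 + 59·34 = 59
s_120 = 50·59 + 59·60 = 88
s_121 = 50·88 + 59·59 = 24
s_122 = 50·24 + 59·88 = 87
s_123 = 50·87 + 59·24 = 43
s_124 = 50·43 + 59·87 = 8
s_125 = 50·8 + 59·43 = 27
s_126 = 50·27 + 59·8 = 76
s_127 = 50·76 + 59·27 = 58
s_128 = 50·58 + 59·76 = 12
s_129 = 50·12 + 59·58 = 45
s_130 = 50·45 + 59·12 = 48
s_131 = 50·48 + 59·45 = 11
s_132 = 50·11 + 59·48 = 84
s_133 = 50·84 + 59·11 = 96
s_134 = 50·96 + 59·84 = 56
s_135 = 50·56 + 59·96 = 25
s_136 = 50·25 + 59·56 = 92
s_137 = 50·92 + 59·25 = 61
s_138 = 50·61 + 59·92 = 39
s_139 = 50·39 + 59·61 = 20
s_140 = 50·20 + 59·39 = 3
s_141 = 50·3 + 59·20 = 69

69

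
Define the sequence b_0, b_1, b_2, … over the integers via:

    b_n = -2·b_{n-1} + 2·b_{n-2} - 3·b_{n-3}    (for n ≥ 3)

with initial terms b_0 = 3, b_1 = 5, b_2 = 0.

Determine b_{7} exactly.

341

b_3 = -2·0 + 2·5 + -3·3 = 1
b_4 = -2·1 + 2·0 + -3·5 = -17
b_5 = -2·-17 + 2·1 + -3·0 = 36
b_6 = -2·36 + 2·-17 + -3·1 = -109
b_7 = -2·-109 + 2·36 + -3·-17 = 341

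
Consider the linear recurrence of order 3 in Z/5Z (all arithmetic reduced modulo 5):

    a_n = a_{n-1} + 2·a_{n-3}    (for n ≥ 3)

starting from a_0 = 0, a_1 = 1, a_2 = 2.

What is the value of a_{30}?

a_3 = 1·2 + 0·1 + 2·0 = 2
a_4 = 1·2 + 0·2 + 2·1 = 4
a_5 = 1·4 + 0·2 + 2·2 = 3
a_6 = 1·3 + 0·4 + 2·2 = 2
a_7 = 1·2 + 0·3 + 2·4 = 0
a_8 = 1·0 + 0·2 + 2·3 = 1
a_9 = 1·1 + 0·0 + 2·2 = 0
a_10 = 1·0 + 0·1 + 2·0 = 0
a_11 = 1·0 + 0·0 + 2·1 = 2
a_12 = 1·2 + 0·0 + 2·0 = 2
a_13 = 1·2 + 0·2 + 2·0 = 2
a_14 = 1·2 + 0·2 + 2·2 = 1
a_15 = 1·1 + 0·2 + 2·2 = 0
a_16 = 1·0 + 0·1 + 2·2 = 4
a_17 = 1·4 + 0·0 + 2·1 = 1
a_18 = 1·1 + 0·4 + 2·0 = 1
a_19 = 1·1 + 0·1 + 2·4 = 4
a_20 = 1·4 + 0·1 + 2·1 = 1
a_21 = 1·1 + 0·4 + 2·1 = 3
a_22 = 1·3 + 0·1 + 2·4 = 1
a_23 = 1·1 + 0·3 + 2·1 = 3
a_24 = 1·3 + 0·1 + 2·3 = 4
a_25 = 1·4 + 0·3 + 2·1 = 1
a_26 = 1·1 + 0·4 + 2·3 = 2
a_27 = 1·2 + 0·1 + 2·4 = 0
a_28 = 1·0 + 0·2 + 2·1 = 2
a_29 = 1·2 + 0·0 + 2·2 = 1
a_30 = 1·1 + 0·2 + 2·0 = 1

1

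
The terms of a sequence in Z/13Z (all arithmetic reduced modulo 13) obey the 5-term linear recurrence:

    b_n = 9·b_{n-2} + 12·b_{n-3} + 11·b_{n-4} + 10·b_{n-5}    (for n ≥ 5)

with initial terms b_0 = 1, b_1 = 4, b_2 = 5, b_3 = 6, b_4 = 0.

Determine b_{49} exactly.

b_5 = 0·0 + 9·6 + 12·5 + 11·4 + 10·1 = 12
b_6 = 0·12 + 9·0 + 12·6 + 11·5 + 10·4 = 11
b_7 = 0·11 + 9·12 + 12·0 + 11·6 + 10·5 = 3
b_8 = 0·3 + 9·11 + 12·12 + 11·0 + 10·6 = 4
b_9 = 0·4 + 9·3 + 12·11 + 11·12 + 10·0 = 5
b_10 = 0·5 + 9·4 + 12·3 + 11·11 + 10·12 = 1
b_11 = 0·1 + 9·5 + 12·4 + 11·3 + 10·11 = 2
b_12 = 0·2 + 9·1 + 12·5 + 11·4 + 10·3 = 0
b_13 = 0·0 + 9·2 + 12·1 + 11·5 + 10·4 = 8
b_14 = 0·8 + 9·0 + 12·2 + 11·1 + 10·5 = 7
b_15 = 0·7 + 9·8 + 12·0 + 11·2 + 10·1 = 0
b_16 = 0·0 + 9·7 + 12·8 + 11·0 + 10·2 = 10
b_17 = 0·10 + 9·0 + 12·7 + 11·8 + 10·0 = 3
b_18 = 0·3 + 9·10 + 12·0 + 11·7 + 10·8 = 0
b_19 = 0·0 + 9·3 + 12·10 + 11·0 + 10·7 = 9
b_20 = 0·9 + 9·0 + 12·3 + 11·10 + 10·0 = 3
b_21 = 0·3 + 9·9 + 12·0 + 11·3 + 10·10 = 6
b_22 = 0·6 + 9·3 + 12·9 + 11·0 + 10·3 = 9
b_23 = 0·9 + 9·6 + 12·3 + 11·9 + 10·0 = 7
b_24 = 0·7 + 9·9 + 12·6 + 11·3 + 10·9 = 3
b_25 = 0·3 + 9·7 + 12·9 + 11·6 + 10·3 = 7
b_26 = 0·7 + 9·3 + 12·7 + 11·9 + 10·6 = 10
b_27 = 0·10 + 9·7 + 12·3 + 11·7 + 10·9 = 6
b_28 = 0·6 + 9·10 + 12·7 + 11·3 + 10·7 = 4
b_29 = 0·4 + 9·6 + 12·10 + 11·7 + 10·3 = 8
b_30 = 0·8 + 9·4 + 12·6 + 11·10 + 10·7 = 2
b_31 = 0·2 + 9·8 + 12·4 + 11·6 + 10·10 = 0
b_32 = 0·0 + 9·2 + 12·8 + 11·4 + 10·6 = 10
b_33 = 0·10 + 9·0 + 12·2 + 11·8 + 10·4 = 9
b_34 = 0·9 + 9·10 + 12·0 + 11·2 + 10·8 = 10
b_35 = 0·10 + 9·9 + 12·10 + 11·0 + 10·2 = 0
b_36 = 0·0 + 9·10 + 12·9 + 11·10 + 10·0 = 9
b_37 = 0·9 + 9·0 + 12·10 + 11·9 + 10·10 = 7
b_38 = 0·7 + 9·9 + 12·0 + 11·10 + 10·9 = 8
b_39 = 0·8 + 9·7 + 12·9 + 11·0 + 10·10 = 11
b_40 = 0·11 + 9·8 + 12·7 + 11·9 + 10·0 = 8
b_41 = 0·8 + 9·11 + 12·8 + 11·7 + 10·9 = 11
b_42 = 0·11 + 9·8 + 12·11 + 11·8 + 10·7 = 11
b_43 = 0·11 + 9·11 + 12·8 + 11·11 + 10·8 = 6
b_44 = 0·6 + 9·11 + 12·11 + 11·8 + 10·11 = 0
b_45 = 0·0 + 9·6 + 12·11 + 11·11 + 10·8 = 10
b_46 = 0·10 + 9·0 + 12·6 + 11·11 + 10·11 = 4
b_47 = 0·4 + 9·10 + 12·0 + 11·6 + 10·11 = 6
b_48 = 0·6 + 9·4 + 12·10 + 11·0 + 10·6 = 8
b_49 = 0·8 + 9·6 + 12·4 + 11·10 + 10·0 = 4

4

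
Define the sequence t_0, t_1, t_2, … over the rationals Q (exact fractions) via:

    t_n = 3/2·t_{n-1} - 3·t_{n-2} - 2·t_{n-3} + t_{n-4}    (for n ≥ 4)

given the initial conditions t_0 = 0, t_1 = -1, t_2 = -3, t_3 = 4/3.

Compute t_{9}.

t_4 = 3/2·4/3 + -3·-3 + -2·-1 + 1·0 = 13
t_5 = 3/2·13 + -3·4/3 + -2·-3 + 1·-1 = 41/2
t_6 = 3/2·41/2 + -3·13 + -2·4/3 + 1·-3 = -167/12
t_7 = 3/2·-167/12 + -3·41/2 + -2·13 + 1·4/3 = -2569/24
t_8 = 3/2·-2569/24 + -3·-167/12 + -2·41/2 + 1·13 = -2349/16
t_9 = 3/2·-2349/16 + -3·-2569/24 + -2·-167/12 + 1·41/2 = 14327/96

14327/96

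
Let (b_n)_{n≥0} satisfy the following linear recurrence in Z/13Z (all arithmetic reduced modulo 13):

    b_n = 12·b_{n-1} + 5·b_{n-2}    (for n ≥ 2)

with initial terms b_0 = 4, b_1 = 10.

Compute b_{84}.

b_2 = 12·10 + 5·4 = 10
b_3 = 12·10 + 5·10 = 1
b_4 = 12·1 + 5·10 = 10
b_5 = 12·10 + 5·1 = 8
b_6 = 12·8 + 5·10 = 3
b_7 = 12·3 + 5·8 = 11
b_8 = 12·11 + 5·3 = 4
b_9 = 12·4 + 5·11 = 12
b_10 = 12·12 + 5·4 = 8
b_11 = 12·8 + 5·12 = 0
b_12 = 12·0 + 5·8 = 1
b_13 = 12·1 + 5·0 = 12
b_14 = 12·12 + 5·1 = 6
b_15 = 12·6 + 5·12 = 2
b_16 = 12·2 + 5·6 = 2
b_17 = 12·2 + 5·2 = 8
b_18 = 12·8 + 5·2 = 2
b_19 = 12·2 + 5·8 = 12
b_20 = 12·12 + 5·2 = 11
b_21 = 12·11 + 5·12 = 10
b_22 = 12·10 + 5·11 = 6
b_23 = 12·6 + 5·10 = 5
b_24 = 12·5 + 5·6 = 12
b_25 = 12·12 + 5·5 = 0
b_26 = 12·0 + 5·12 = 8
b_27 = 12·8 + 5·0 = 5
b_28 = 12·5 + 5·8 = 9
b_29 = 12·9 + 5·5 = 3
b_30 = 12·3 + 5·9 = 3
b_31 = 12·3 + 5·3 = 12
b_32 = 12·12 + 5·3 = 3
b_33 = 12·3 + 5·12 = 5
b_34 = 12·5 + 5·3 = 10
b_35 = 12·10 + 5·5 = 2
b_36 = 12·2 + 5·10 = 9
b_37 = 12·9 + 5·2 = 1
b_38 = 12·1 + 5·9 = 5
b_39 = 12·5 + 5·1 = 0
b_40 = 12·0 + 5·5 = 12
b_41 = 12·12 + 5·0 = 1
b_42 = 12·1 + 5·12 = 7
b_43 = 12·7 + 5·1 = 11
b_44 = 12·11 + 5·7 = 11
b_45 = 12·11 + 5·11 = 5
b_46 = 12·5 + 5·11 = 11
b_47 = 12·11 + 5·5 = 1
b_48 = 12·1 + 5·11 = 2
b_49 = 12·2 + 5·1 = 3
b_50 = 12·3 + 5·2 = 7
b_51 = 12·7 + 5·3 = 8
b_52 = 12·8 + 5·7 = 1
b_53 = 12·1 + 5·8 = 0
b_54 = 12·0 + 5·1 = 5
b_55 = 12·5 + 5·0 = 8
b_56 = 12·8 + 5·5 = 4
b_57 = 12·4 + 5·8 = 10
b_58 = 12·10 + 5·4 = 10
b_59 = 12·10 + 5·10 = 1
b_60 = 12·1 + 5·10 = 10
b_61 = 12·10 + 5·1 = 8
b_62 = 12·8 + 5·10 = 3
b_63 = 12·3 + 5·8 = 11
b_64 = 12·11 + 5·3 = 4
b_65 = 12·4 + 5·11 = 12
b_66 = 12·12 + 5·4 = 8
b_67 = 12·8 + 5·12 = 0
b_68 = 12·0 + 5·8 = 1
b_69 = 12·1 + 5·0 = 12
b_70 = 12·12 + 5·1 = 6
b_71 = 12·6 + 5·12 = 2
b_72 = 12·2 + 5·6 = 2
b_73 = 12·2 + 5·2 = 8
b_74 = 12·8 + 5·2 = 2
b_75 = 12·2 + 5·8 = 12
b_76 = 12·12 + 5·2 = 11
b_77 = 12·11 + 5·12 = 10
b_78 = 12·10 + 5·11 = 6
b_79 = 12·6 + 5·10 = 5
b_80 = 12·5 + 5·6 = 12
b_81 = 12·12 + 5·5 = 0
b_82 = 12·0 + 5·12 = 8
b_83 = 12·8 + 5·0 = 5
b_84 = 12·5 + 5·8 = 9

9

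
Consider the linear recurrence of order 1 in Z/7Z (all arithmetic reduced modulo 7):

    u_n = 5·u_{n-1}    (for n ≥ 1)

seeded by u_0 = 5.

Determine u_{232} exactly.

3

u_1 = 5·5 = 4
u_2 = 5·4 = 6
u_3 = 5·6 = 2
u_4 = 5·2 = 3
u_5 = 5·3 = 1
u_6 = 5·1 = 5
(u_6) = (5) = (u_0), so the sequence has period 6.
232 ≡ 4 (mod 6), hence u_232 = u_4 = 3.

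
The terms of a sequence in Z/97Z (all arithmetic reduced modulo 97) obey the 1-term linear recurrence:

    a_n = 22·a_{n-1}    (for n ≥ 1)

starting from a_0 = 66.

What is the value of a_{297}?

a_1 = 22·66 = 94
a_2 = 22·94 = 31
a_3 = 22·31 = 3
a_4 = 22·3 = 66
(a_4) = (66) = (a_0), so the sequence has period 4.
297 ≡ 1 (mod 4), hence a_297 = a_1 = 94.

94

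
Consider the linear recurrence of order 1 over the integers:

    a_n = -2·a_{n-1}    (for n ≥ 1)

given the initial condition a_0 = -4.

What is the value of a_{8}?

a_1 = -2·-4 = 8
a_2 = -2·8 = -16
a_3 = -2·-16 = 32
a_4 = -2·32 = -64
a_5 = -2·-64 = 128
a_6 = -2·128 = -256
a_7 = -2·-256 = 512
a_8 = -2·512 = -1024

-1024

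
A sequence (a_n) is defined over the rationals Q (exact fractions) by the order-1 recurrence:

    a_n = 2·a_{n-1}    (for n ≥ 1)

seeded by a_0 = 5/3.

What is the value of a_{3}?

a_1 = 2·5/3 = 10/3
a_2 = 2·10/3 = 20/3
a_3 = 2·20/3 = 40/3

40/3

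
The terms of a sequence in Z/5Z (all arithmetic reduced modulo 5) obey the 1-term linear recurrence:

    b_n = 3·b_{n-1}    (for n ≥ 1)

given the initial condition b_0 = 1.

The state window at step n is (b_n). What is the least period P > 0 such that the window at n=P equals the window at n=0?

4

n=0: window = (1)
n=1: window = (3)
n=2: window = (4)
n=3: window = (2)
n=4: window = (1)
window at n=4 equals window at n=0 → period = 4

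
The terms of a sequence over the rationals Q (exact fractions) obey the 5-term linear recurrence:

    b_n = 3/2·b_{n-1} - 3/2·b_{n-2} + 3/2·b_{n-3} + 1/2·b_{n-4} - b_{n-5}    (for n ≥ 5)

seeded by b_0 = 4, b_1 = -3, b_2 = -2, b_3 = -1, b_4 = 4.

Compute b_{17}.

b_5 = 3/2·4 + -3/2·-1 + 3/2·-2 + 1/2·-3 + -1·4 = -1
b_6 = 3/2·-1 + -3/2·4 + 3/2·-1 + 1/2·-2 + -1·-3 = -7
b_7 = 3/2·-7 + -3/2·-1 + 3/2·4 + 1/2·-1 + -1·-2 = -3/2
b_8 = 3/2·-3/2 + -3/2·-7 + 3/2·-1 + 1/2·4 + -1·-1 = 39/4
b_9 = 3/2·39/4 + -3/2·-3/2 + 3/2·-7 + 1/2·-1 + -1·4 = 15/8
b_10 = 3/2·15/8 + -3/2·39/4 + 3/2·-3/2 + 1/2·-7 + -1·-1 = -265/16
b_11 = 3/2·-265/16 + -3/2·15/8 + 3/2·39/4 + 1/2·-3/2 + -1·-7 = -217/32
b_12 = 3/2·-217/32 + -3/2·-265/16 + 3/2·15/8 + 1/2·39/4 + -1·-3/2 = 1527/64
b_13 = 3/2·1527/64 + -3/2·-217/32 + 3/2·-265/16 + 1/2·15/8 + -1·39/4 = 1575/128
b_14 = 3/2·1575/128 + -3/2·1527/64 + 3/2·-217/32 + 1/2·-265/16 + -1·15/8 = -9641/256
b_15 = 3/2·-9641/256 + -3/2·1575/128 + 3/2·1527/64 + 1/2·-217/32 + -1·-265/16 = -13305/512
b_16 = 3/2·-13305/512 + -3/2·-9641/256 + 3/2·1575/128 + 1/2·1527/64 + -1·-217/32 = 55991/1024
b_17 = 3/2·55991/1024 + -3/2·-13305/512 + 3/2·-9641/256 + 1/2·1575/128 + -1·1527/64 = 95847/2048

95847/2048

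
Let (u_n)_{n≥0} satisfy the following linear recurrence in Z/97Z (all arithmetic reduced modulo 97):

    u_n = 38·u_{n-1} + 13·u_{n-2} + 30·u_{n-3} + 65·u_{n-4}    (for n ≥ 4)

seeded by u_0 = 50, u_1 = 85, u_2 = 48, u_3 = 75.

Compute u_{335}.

20

u_4 = 38·75 + 13·48 + 30·85 + 65·50 = 59
u_5 = 38·59 + 13·75 + 30·48 + 65·85 = 94
u_6 = 38·94 + 13·59 + 30·75 + 65·48 = 9
u_7 = 38·9 + 13·94 + 30·59 + 65·75 = 61
u_8 = 38·61 + 13·9 + 30·94 + 65·59 = 69
u_9 = 38·69 + 13·61 + 30·9 + 65·94 = 95
Continuing the recurrence:
  u_10 = 35;  u_11 = 64;  u_12 = 37;  u_13 = 54;  u_14 = 35;  u_15 = 27
  u_16 = 74;  u_17 = 60;  u_18 = 22;  u_19 = 62;  u_20 = 37;  u_21 = 79
  u_22 = 80;  u_23 = 89;  u_24 = 79;  u_25 = 54;  u_26 = 85;  u_27 = 59
  u_28 = 14;  u_29 = 84;  u_30 = 96;  u_31 = 71;  u_32 = 4;  u_33 = 6
  u_34 = 17;  u_35 = 27;  u_36 = 38;  u_37 = 76;  u_38 = 59;  u_39 = 14
  u_40 = 35;  u_41 = 74;  u_42 = 53;  u_43 = 86;  u_44 = 13;  u_45 = 58
  u_46 = 56;  u_47 = 35;  u_48 = 84;  u_49 = 76;  u_50 = 37;  u_51 = 11
  u_52 = 6;  u_53 = 19;  u_54 = 43;  u_55 = 60;  u_56 = 16;  u_57 = 33
  u_58 = 43;  u_59 = 41;  u_60 = 73;  u_61 = 49;  u_62 = 46;  u_63 = 62
  u_64 = 51;  u_65 = 34;  u_66 = 15;  u_67 = 73;  u_68 = 29;  u_69 = 55
  u_70 = 6;  u_71 = 59;  u_72 = 35;  u_73 = 32;  u_74 = 48;  u_75 = 44
  u_76 = 2;  u_77 = 94;  u_78 = 84;  u_79 = 59;  u_80 = 76;  u_81 = 63
  u_82 = 39;  u_83 = 74;  u_84 = 61;  u_85 = 9;  u_86 = 70;  u_87 = 8
  u_88 = 17;  u_89 = 40;  u_90 = 32;  u_91 = 50;  u_92 = 62;  u_93 = 67
  u_94 = 45;  u_95 = 28;  u_96 = 26;  u_97 = 73;  u_98 = 87;  u_99 = 65
  u_100 = 12;  u_101 = 23;  u_102 = 2;  u_103 = 13;  u_104 = 50;  u_105 = 35
  u_106 = 75;  u_107 = 24;  u_108 = 76;  u_109 = 62;  u_110 = 15;  u_111 = 75
  u_112 = 48;  u_113 = 4;  u_114 = 24;  u_115 = 4;  u_116 = 18;  u_117 = 67
  u_118 = 95;  u_119 = 43;  u_120 = 35;  u_121 = 73;  u_122 = 24;  u_123 = 80
  u_124 = 57;  u_125 = 38;  u_126 = 34;  u_127 = 63;  u_128 = 18;  u_129 = 46
  u_130 = 68;  u_131 = 57;  u_132 = 71;  u_133 = 30;  u_134 = 45;  u_135 = 78
  u_136 = 43;  u_137 = 31;  u_138 = 18;  u_139 = 75;  u_140 = 19;  u_141 = 81
  u_142 = 52;  u_143 = 35;  u_144 = 45;  u_145 = 66;  u_146 = 54;  u_147 = 36
  u_148 = 88;  u_149 = 22;  u_150 = 71;  u_151 = 10;  u_152 = 20;  u_153 = 85
  u_154 = 63;  u_155 = 93;  u_156 = 55;  u_157 = 44;  u_158 = 57;  u_159 = 54
  u_160 = 25;  u_161 = 14;  u_162 = 71;  u_163 = 59;  u_164 = 69;  u_165 = 27
  u_166 = 63;  u_167 = 17;  u_168 = 67;  u_169 = 10;  u_170 = 36;  u_171 = 54
  u_172 = 94;  u_173 = 87;  u_174 = 49;  u_175 = 11;  u_176 = 75;  u_177 = 30
  u_178 = 4;  u_179 = 15;  u_180 = 92;  u_181 = 38;  u_182 = 52;  u_183 = 94
  u_184 = 19;  u_185 = 57;  u_186 = 77;  u_187 = 65;  u_188 = 14;  u_189 = 20
  u_190 = 40;  u_191 = 23;  u_192 = 91;  u_193 = 49;  u_194 = 30;  u_195 = 85
  u_196 = 44;  u_197 = 72;  u_198 = 48;  u_199 = 2;  u_200 = 94;  u_201 = 18
  u_202 = 42;  u_203 = 27;  u_204 = 74;  u_205 = 64;  u_206 = 47;  u_207 = 94
  u_208 = 49;  u_209 = 21;  u_210 = 35;  u_211 = 65;  u_212 = 47;  u_213 = 2
  u_214 = 62;  u_215 = 63;  u_216 = 10;  u_217 = 85;  u_218 = 65;  u_219 = 16
  u_220 = 94;  u_221 = 3;  u_222 = 27;  u_223 = 75;  u_224 = 89;  u_225 = 27
  u_226 = 77;  u_227 = 55;  u_228 = 83;  u_229 = 77;  u_230 = 87;  u_231 = 90
  u_232 = 34;  u_233 = 86;  u_234 = 37;  u_235 = 82;  u_236 = 45;  u_237 = 67
  u_238 = 42;  u_239 = 29;  u_240 = 84;  u_241 = 66;  u_242 = 22;  u_243 = 85
  u_244 = 92;  u_245 = 45;  u_246 = 96;  u_247 = 5;  u_248 = 38;  u_249 = 39
  u_250 = 24;  u_251 = 71;  u_252 = 54;  u_253 = 22;  u_254 = 87;  u_255 = 30
  u_256 = 39;  u_257 = 92;  u_258 = 82;  u_259 = 60;  u_260 = 8;  u_261 = 18
  u_262 = 61;  u_263 = 96;  u_264 = 69;  u_265 = 80;  u_266 = 15;  u_267 = 26
  u_268 = 17;  u_269 = 38;  u_270 = 25;  u_271 = 55;  u_272 = 4;  u_273 = 13
  u_274 = 38;  u_275 = 70;  u_276 = 21;  u_277 = 7;  u_278 = 65;  u_279 = 78
  u_280 = 49;  u_281 = 43;  u_282 = 9;  u_283 = 69;  u_284 = 36;  u_285 = 92
  u_286 = 23;  u_287 = 69;  u_288 = 67;  u_289 = 25;  u_290 = 51;  u_291 = 28
  u_292 = 42;  u_293 = 71;  u_294 = 27;  u_295 = 82;  u_296 = 82;  u_297 = 4
  u_298 = 1;  u_299 = 23;  u_300 = 32;  u_301 = 59;  u_302 = 18;  u_303 = 26
  u_304 = 28;  u_305 = 54;  u_306 = 1;  u_307 = 69;  u_308 = 61;  u_309 = 62
  u_310 = 46;  u_311 = 42;  u_312 = 65;  u_313 = 84;  u_314 = 42;  u_315 = 93
  u_316 = 58;  u_317 = 45;  u_318 = 30;  u_319 = 4;  u_320 = 36;  u_321 = 7
  u_322 = 88;  u_323 = 22;  u_324 = 68;  u_325 = 48;  u_326 = 67;  u_327 = 44
  u_328 = 61;  u_329 = 66;  u_330 = 52;  u_331 = 55;  u_332 = 78;  u_333 = 23
u_334 = 38·23 + 13·78 + 30·55 + 65·52 = 31
u_335 = 38·31 + 13·23 + 30·78 + 65·55 = 20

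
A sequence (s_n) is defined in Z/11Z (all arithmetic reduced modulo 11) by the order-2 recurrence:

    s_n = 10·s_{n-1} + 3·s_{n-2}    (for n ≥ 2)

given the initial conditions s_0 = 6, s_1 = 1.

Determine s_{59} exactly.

5

s_2 = 10·1 + 3·6 = 6
s_3 = 10·6 + 3·1 = 8
s_4 = 10·8 + 3·6 = 10
s_5 = 10·10 + 3·8 = 3
s_6 = 10·3 + 3·10 = 5
s_7 = 10·5 + 3·3 = 4
s_8 = 10·4 + 3·5 = 0
s_9 = 10·0 + 3·4 = 1
s_10 = 10·1 + 3·0 = 10
s_11 = 10·10 + 3·1 = 4
s_12 = 10·4 + 3·10 = 4
s_13 = 10·4 + 3·4 = 8
s_14 = 10·8 + 3·4 = 4
s_15 = 10·4 + 3·8 = 9
s_16 = 10·9 + 3·4 = 3
s_17 = 10·3 + 3·9 = 2
s_18 = 10·2 + 3·3 = 7
s_19 = 10·7 + 3·2 = 10
s_20 = 10·10 + 3·7 = 0
s_21 = 10·0 + 3·10 = 8
s_22 = 10·8 + 3·0 = 3
s_23 = 10·3 + 3·8 = 10
s_24 = 10·10 + 3·3 = 10
s_25 = 10·10 + 3·10 = 9
s_26 = 10·9 + 3·10 = 10
s_27 = 10·10 + 3·9 = 6
s_28 = 10·6 + 3·10 = 2
s_29 = 10·2 + 3·6 = 5
s_30 = 10·5 + 3·2 = 1
s_31 = 10·1 + 3·5 = 3
s_32 = 10·3 + 3·1 = 0
s_33 = 10·0 + 3·3 = 9
s_34 = 10·9 + 3·0 = 2
s_35 = 10·2 + 3·9 = 3
s_36 = 10·3 + 3·2 = 3
s_37 = 10·3 + 3·3 = 6
s_38 = 10·6 + 3·3 = 3
s_39 = 10·3 + 3·6 = 4
s_40 = 10·4 + 3·3 = 5
s_41 = 10·5 + 3·4 = 7
s_42 = 10·7 + 3·5 = 8
s_43 = 10·8 + 3·7 = 2
s_44 = 10·2 + 3·8 = 0
s_45 = 10·0 + 3·2 = 6
s_46 = 10·6 + 3·0 = 5
s_47 = 10·5 + 3·6 = 2
s_48 = 10·2 + 3·5 = 2
s_49 = 10·2 + 3·2 = 4
s_50 = 10·4 + 3·2 = 2
s_51 = 10·2 + 3·4 = 10
s_52 = 10·10 + 3·2 = 7
s_53 = 10·7 + 3·10 = 1
s_54 = 10·1 + 3·7 = 9
s_55 = 10·9 + 3·1 = 5
s_56 = 10·5 + 3·9 = 0
s_57 = 10·0 + 3·5 = 4
s_58 = 10·4 + 3·0 = 7
s_59 = 10·7 + 3·4 = 5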